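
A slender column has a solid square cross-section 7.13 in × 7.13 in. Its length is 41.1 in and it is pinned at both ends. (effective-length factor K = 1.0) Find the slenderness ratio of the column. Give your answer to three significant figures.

I = a⁴/12 = 7.13⁴/12 = 215.4 in⁴
A = 50.84 in²;  r_min = √(I/A) = √(215.4/50.84) = 2.058 in
L_e = K·L = 1 × 41.1 = 41.10 in
λ = L_e / r_min = 41.100 / 2.058 = 20.0

λ ≈ 20.0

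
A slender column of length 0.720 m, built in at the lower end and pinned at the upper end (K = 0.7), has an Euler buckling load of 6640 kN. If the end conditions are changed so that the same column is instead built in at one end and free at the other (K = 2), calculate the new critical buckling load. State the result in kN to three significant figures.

P_cr ≈ 813 kN

P_cr ∝ 1/K², so P_cr,new = P_cr,old × (K_old/K_new)² = 6640 × (0.7/2)²
= 6640 × 0.1225 = 813 kN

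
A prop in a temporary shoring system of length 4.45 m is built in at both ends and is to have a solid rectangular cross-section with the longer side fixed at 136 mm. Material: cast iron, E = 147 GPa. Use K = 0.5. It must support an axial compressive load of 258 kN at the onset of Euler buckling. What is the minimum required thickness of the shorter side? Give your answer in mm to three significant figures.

L_e = K·L = 0.5 × 4.45 = 2.225 m
Required I = P_cr·L_e²/(π²E) = 2.580×10^5 × 2.225² / (π² × 1.47×10^11) = 8.804×10^-7 m⁴
I_req = 8.804×10^5 mm⁴
Rectangle, weak axis: I_min = h·b³/12 with h = 136 mm fixed  ⇒  b = (12I/h)^(1/3) = 42.7 mm

b ≈ 42.7 mm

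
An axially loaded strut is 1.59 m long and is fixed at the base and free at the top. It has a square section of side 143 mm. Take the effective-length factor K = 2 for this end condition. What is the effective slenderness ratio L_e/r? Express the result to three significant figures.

I = a⁴/12 = 143⁴/12 = 3.485×10^7 mm⁴
A = 2.045×10^4 mm²;  r_min = √(I/A) = √(3.485×10^7/2.045×10^4) = 41.28 mm
L_e = K·L = 2 × 1.59 m = 3.180 m = 3180.0 mm
λ = L_e / r_min = 3180.0 / 41.28 = 77.0

λ ≈ 77.0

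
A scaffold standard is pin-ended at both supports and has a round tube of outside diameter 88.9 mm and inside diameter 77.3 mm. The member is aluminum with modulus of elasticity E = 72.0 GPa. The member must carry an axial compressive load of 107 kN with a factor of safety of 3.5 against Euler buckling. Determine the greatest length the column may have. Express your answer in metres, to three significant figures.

d_o = 88.9 mm, d_i = 77.3 mm
I = π(d_o⁴ − d_i⁴)/64 = π(88.9⁴ − 77.30⁴)/64 = 1.313×10^6 mm⁴
I = 1.313×10^-6 m⁴
Required critical load P_cr = n·P = 3.5 × 107 = 374.5 kN = 3.745×10^5 N
From P_cr = π²EI/(K·L)²:  L = (1/K)·√(π²EI/P_cr) = (1/1)·√(π²×7.20×10^10×1.313×10^-6/3.745×10^5)
L = 1.58 m

L_max ≈ 1.58 m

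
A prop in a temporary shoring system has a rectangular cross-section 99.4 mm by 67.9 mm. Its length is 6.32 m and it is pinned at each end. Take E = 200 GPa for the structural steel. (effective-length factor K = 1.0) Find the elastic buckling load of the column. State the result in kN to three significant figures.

Buckling occurs about the weak axis: I_min = h·b³/12 with b = 67.9 mm (the shorter side).
I_min = 99.4×67.9³/12 = 2.593×10^6 mm⁴
I = 2.593×10^6 mm⁴ = 2.593×10^-6 m⁴
Effective length L_e = K·L = 1 × 6.32 = 6.320 m
P_cr = π²EI / L_e² = π² × 200×10⁹ × 2.593×10^-6 / 6.320² = 1.281×10^5 N

P_cr ≈ 128 kN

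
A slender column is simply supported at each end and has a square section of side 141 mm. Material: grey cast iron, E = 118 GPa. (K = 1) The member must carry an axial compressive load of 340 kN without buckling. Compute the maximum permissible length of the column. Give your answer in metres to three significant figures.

L_max ≈ 10.6 m

I = a⁴/12 = 141⁴/12 = 3.294×10^7 mm⁴
I = 3.294×10^-5 m⁴
At the buckling limit P_cr = P = 3.400×10^5 N
From P_cr = π²EI/(K·L)²:  L = (1/K)·√(π²EI/P_cr) = (1/1)·√(π²×1.18×10^11×3.294×10^-5/3.400×10^5)
L = 10.6 m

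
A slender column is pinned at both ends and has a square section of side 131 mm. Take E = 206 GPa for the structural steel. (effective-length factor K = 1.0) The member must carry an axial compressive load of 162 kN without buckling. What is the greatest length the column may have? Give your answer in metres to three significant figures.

L_max ≈ 17.6 m

I = a⁴/12 = 131⁴/12 = 2.454×10^7 mm⁴
I = 2.454×10^-5 m⁴
At the buckling limit P_cr = P = 1.620×10^5 N
From P_cr = π²EI/(K·L)²:  L = (1/K)·√(π²EI/P_cr) = (1/1)·√(π²×2.06×10^11×2.454×10^-5/1.620×10^5)
L = 17.6 m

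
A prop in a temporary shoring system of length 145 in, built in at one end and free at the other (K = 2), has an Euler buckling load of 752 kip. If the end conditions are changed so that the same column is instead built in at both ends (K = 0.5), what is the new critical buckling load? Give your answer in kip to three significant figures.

P_cr ∝ 1/K², so P_cr,new = P_cr,old × (K_old/K_new)² = 752 × (2/0.5)²
= 752 × 16.00 = 12000 kip

P_cr ≈ 12000 kip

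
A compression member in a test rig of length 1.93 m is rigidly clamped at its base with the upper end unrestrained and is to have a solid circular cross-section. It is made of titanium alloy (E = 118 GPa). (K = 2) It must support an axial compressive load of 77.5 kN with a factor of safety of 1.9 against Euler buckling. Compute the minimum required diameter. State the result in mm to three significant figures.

d ≈ 78.7 mm

Required P_cr = n·P = 1.9 × 77.5 = 147.2 kN
L_e = K·L = 2 × 1.93 = 3.860 m
Required I = P_cr·L_e²/(π²E) = 1.472×10^5 × 3.860² / (π² × 1.18×10^11) = 1.884×10^-6 m⁴
I_req = 1.884×10^6 mm⁴
Solid circle: I = πd⁴/64  ⇒  d = (64I/π)^(1/4) = (64×1.884×10^6/π)^(1/4) = 78.7 mm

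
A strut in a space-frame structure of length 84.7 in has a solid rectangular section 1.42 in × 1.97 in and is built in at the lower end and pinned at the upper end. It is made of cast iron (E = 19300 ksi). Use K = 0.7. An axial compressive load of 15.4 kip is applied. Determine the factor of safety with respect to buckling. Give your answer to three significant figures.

n ≈ 1.65

Buckling occurs about the weak axis: I_min = h·b³/12 with b = 1.42 in (the shorter side).
I_min = 1.97×1.42³/12 = 0.4701 in⁴
Effective length L_e = K·L = 0.7 × 84.7 = 59.29 in
P_cr = π²EI / L_e² = π² × 19300×10³ × 0.4701 / 59.29² = 2.547×10^4 lb
Factor of safety n = P_cr / P = 25.471 / 15.4 = 1.65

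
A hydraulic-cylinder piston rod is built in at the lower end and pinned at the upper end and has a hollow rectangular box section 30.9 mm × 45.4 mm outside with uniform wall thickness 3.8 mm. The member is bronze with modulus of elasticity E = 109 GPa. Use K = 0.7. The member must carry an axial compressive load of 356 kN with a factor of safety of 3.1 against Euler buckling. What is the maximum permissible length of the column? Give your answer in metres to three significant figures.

Inner dimensions: h_i = 45.4 − 2×3.8 = 37.80 mm, b_i = 30.9 − 2×3.8 = 23.30 mm
Weak-axis I_min = (h_o·b_o³ − h_i·b_i³)/12 with b_o = 30.9, b_i = 23.30 mm (shorter outer/inner sides).
I_min = (45.4×30.9³ − 37.80×23.30³)/12 = 7.178×10^4 mm⁴
I = 7.178×10^-8 m⁴
Required critical load P_cr = n·P = 3.1 × 356 = 1104 kN = 1.104×10^6 N
From P_cr = π²EI/(K·L)²:  L = (1/K)·√(π²EI/P_cr) = (1/0.7)·√(π²×1.09×10^11×7.178×10^-8/1.104×10^6)
L = 0.378 m

L_max ≈ 0.378 m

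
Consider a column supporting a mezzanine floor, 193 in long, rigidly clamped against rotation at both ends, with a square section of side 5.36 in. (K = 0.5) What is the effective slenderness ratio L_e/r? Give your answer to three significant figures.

λ ≈ 62.4

I = a⁴/12 = 5.36⁴/12 = 68.78 in⁴
A = 28.73 in²;  r_min = √(I/A) = √(68.78/28.73) = 1.547 in
L_e = K·L = 0.5 × 193 = 96.50 in
λ = L_e / r_min = 96.500 / 1.547 = 62.4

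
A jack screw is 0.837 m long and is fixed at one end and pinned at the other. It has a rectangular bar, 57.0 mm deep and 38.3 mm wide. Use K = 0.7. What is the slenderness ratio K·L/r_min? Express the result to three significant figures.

For a rectangle r_min = b/√12 = 38.3/√12 = 11.06 mm
L_e = K·L = 0.7 × 0.837 m = 0.5859 m = 585.90 mm
λ = L_e / r_min = 585.90 / 11.06 = 53.0

λ ≈ 53.0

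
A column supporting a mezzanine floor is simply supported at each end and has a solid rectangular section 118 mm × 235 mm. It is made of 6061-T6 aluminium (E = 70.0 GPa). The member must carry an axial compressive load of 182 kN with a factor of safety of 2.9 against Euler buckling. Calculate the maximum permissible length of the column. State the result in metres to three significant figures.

Buckling occurs about the weak axis: I_min = h·b³/12 with b = 118 mm (the shorter side).
I_min = 235×118³/12 = 3.218×10^7 mm⁴
I = 3.218×10^-5 m⁴
Required critical load P_cr = n·P = 2.9 × 182 = 527.8 kN = 5.278×10^5 N
From P_cr = π²EI/(K·L)²:  L = (1/K)·√(π²EI/P_cr) = (1/1)·√(π²×7.00×10^10×3.218×10^-5/5.278×10^5)
L = 6.49 m

L_max ≈ 6.49 m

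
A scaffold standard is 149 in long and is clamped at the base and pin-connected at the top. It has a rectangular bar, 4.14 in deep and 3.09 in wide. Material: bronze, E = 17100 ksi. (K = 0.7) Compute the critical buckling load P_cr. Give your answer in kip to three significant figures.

Buckling occurs about the weak axis: I_min = h·b³/12 with b = 3.09 in (the shorter side).
I_min = 4.14×3.09³/12 = 10.18 in⁴
Effective length L_e = K·L = 0.7 × 149 = 104.3 in
P_cr = π²EI / L_e² = π² × 17100×10³ × 10.18 / 104.3² = 1.579×10^5 lb

P_cr ≈ 158 kip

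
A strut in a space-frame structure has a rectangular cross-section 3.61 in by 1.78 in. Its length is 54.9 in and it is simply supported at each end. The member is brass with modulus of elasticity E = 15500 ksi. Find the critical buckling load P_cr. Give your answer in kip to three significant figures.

P_cr ≈ 86.1 kip

Buckling occurs about the weak axis: I_min = h·b³/12 with b = 1.78 in (the shorter side).
I_min = 3.61×1.78³/12 = 1.697 in⁴
Effective length L_e = K·L = 1 × 54.9 = 54.90 in
P_cr = π²EI / L_e² = π² × 15500×10³ × 1.697 / 54.90² = 8.611×10^4 lb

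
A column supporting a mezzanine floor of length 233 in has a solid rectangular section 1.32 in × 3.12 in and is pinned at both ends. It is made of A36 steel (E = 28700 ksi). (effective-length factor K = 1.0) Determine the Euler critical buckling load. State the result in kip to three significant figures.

Buckling occurs about the weak axis: I_min = h·b³/12 with b = 1.32 in (the shorter side).
I_min = 3.12×1.32³/12 = 0.5980 in⁴
Effective length L_e = K·L = 1 × 233 = 233.0 in
P_cr = π²EI / L_e² = π² × 28700×10³ × 0.5980 / 233.0² = 3.120×10^3 lb

P_cr ≈ 3.12 kip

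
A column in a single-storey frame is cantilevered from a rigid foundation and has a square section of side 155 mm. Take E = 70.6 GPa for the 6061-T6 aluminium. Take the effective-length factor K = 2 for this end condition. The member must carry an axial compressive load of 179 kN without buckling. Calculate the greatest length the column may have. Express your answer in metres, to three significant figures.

L_max ≈ 6.84 m

I = a⁴/12 = 155⁴/12 = 4.810×10^7 mm⁴
I = 4.810×10^-5 m⁴
At the buckling limit P_cr = P = 1.790×10^5 N
From P_cr = π²EI/(K·L)²:  L = (1/K)·√(π²EI/P_cr) = (1/2)·√(π²×7.06×10^10×4.810×10^-5/1.790×10^5)
L = 6.84 m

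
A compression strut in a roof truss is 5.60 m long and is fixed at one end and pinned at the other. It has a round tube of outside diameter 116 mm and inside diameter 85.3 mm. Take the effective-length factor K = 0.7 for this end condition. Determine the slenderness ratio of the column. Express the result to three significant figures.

d_o = 116 mm, d_i = 85.3 mm
I = π(d_o⁴ − d_i⁴)/64 = π(116⁴ − 85.30⁴)/64 = 6.289×10^6 mm⁴
A = 4.854×10^3 mm²;  r_min = √(I/A) = √(6.289×10^6/4.854×10^3) = 36.00 mm
L_e = K·L = 0.7 × 5.60 m = 3.920 m = 3920.0 mm
λ = L_e / r_min = 3920.0 / 36.00 = 109

λ ≈ 109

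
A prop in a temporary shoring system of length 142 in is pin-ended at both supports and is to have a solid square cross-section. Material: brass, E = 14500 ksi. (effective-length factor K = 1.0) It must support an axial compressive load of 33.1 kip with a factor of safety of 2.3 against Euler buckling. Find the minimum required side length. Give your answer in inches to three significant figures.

Required P_cr = n·P = 2.3 × 33.1 = 76.13 kip
L_e = K·L = 1 × 142 = 142.0 in
Required I = P_cr·L_e²/(π²E) = 7.613×10^4 × 142.0² / (π² × 1.45×10^7) = 10.73 in⁴
Solid square: I = a⁴/12  ⇒  a = (12I)^(1/4) = (12×10.73)^(1/4) = 3.37 in

a ≈ 3.37 in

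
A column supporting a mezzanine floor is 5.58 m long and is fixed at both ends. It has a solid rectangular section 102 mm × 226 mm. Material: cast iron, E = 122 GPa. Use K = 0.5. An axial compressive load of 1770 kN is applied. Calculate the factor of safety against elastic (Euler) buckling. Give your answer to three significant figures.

Buckling occurs about the weak axis: I_min = h·b³/12 with b = 102 mm (the shorter side).
I_min = 226×102³/12 = 1.999×10^7 mm⁴
I = 1.999×10^7 mm⁴ = 1.999×10^-5 m⁴
Effective length L_e = K·L = 0.5 × 5.58 = 2.790 m
P_cr = π²EI / L_e² = π² × 122×10⁹ × 1.999×10^-5 / 2.790² = 3.092×10^6 N
Factor of safety n = P_cr / P = 3091.6 / 1770 = 1.75

n ≈ 1.75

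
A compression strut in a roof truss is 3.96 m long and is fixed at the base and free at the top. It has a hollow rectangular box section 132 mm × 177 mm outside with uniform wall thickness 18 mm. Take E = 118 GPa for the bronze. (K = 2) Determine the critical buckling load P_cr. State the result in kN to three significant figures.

P_cr ≈ 437 kN

Inner dimensions: h_i = 177 − 2×18 = 141.0 mm, b_i = 132 − 2×18 = 96.00 mm
Weak-axis I_min = (h_o·b_o³ − h_i·b_i³)/12 with b_o = 132, b_i = 96.00 mm (shorter outer/inner sides).
I_min = (177×132³ − 141.0×96.00³)/12 = 2.353×10^7 mm⁴
I = 2.353×10^7 mm⁴ = 2.353×10^-5 m⁴
Effective length L_e = K·L = 2 × 3.96 = 7.920 m
P_cr = π²EI / L_e² = π² × 118×10⁹ × 2.353×10^-5 / 7.920² = 4.369×10^5 N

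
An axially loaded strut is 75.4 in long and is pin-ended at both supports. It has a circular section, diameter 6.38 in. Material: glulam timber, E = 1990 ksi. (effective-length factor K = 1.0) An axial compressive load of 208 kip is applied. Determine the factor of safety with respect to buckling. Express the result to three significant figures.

I = πd⁴/64 = π×6.38⁴/64 = 81.33 in⁴
Effective length L_e = K·L = 1 × 75.4 = 75.40 in
P_cr = π²EI / L_e² = π² × 1990×10³ × 81.33 / 75.40² = 2.810×10^5 lb
Factor of safety n = P_cr / P = 280.97 / 208 = 1.35

n ≈ 1.35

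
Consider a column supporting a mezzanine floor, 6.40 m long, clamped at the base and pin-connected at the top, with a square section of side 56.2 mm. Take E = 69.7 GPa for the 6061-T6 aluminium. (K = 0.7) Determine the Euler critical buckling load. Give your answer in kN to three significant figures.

P_cr ≈ 28.5 kN

I = a⁴/12 = 56.2⁴/12 = 8.313×10^5 mm⁴
I = 8.313×10^5 mm⁴ = 8.313×10^-7 m⁴
Effective length L_e = K·L = 0.7 × 6.40 = 4.480 m
P_cr = π²EI / L_e² = π² × 69.7×10⁹ × 8.313×10^-7 / 4.480² = 2.849×10^4 N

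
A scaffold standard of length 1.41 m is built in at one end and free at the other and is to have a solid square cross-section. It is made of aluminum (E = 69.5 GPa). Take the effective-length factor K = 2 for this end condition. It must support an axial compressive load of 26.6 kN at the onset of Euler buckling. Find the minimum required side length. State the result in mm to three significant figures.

a ≈ 43.9 mm

L_e = K·L = 2 × 1.41 = 2.820 m
Required I = P_cr·L_e²/(π²E) = 2.660×10^4 × 2.820² / (π² × 6.95×10^10) = 3.084×10^-7 m⁴
I_req = 3.084×10^5 mm⁴
Solid square: I = a⁴/12  ⇒  a = (12I)^(1/4) = (12×3.084×10^5)^(1/4) = 43.9 mm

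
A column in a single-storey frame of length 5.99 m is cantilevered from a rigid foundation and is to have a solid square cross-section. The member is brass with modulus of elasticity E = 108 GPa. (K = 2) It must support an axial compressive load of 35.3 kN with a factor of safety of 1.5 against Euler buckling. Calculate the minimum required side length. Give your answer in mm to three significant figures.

a ≈ 96.2 mm

Required P_cr = n·P = 1.5 × 35.3 = 52.95 kN
L_e = K·L = 2 × 5.99 = 11.98 m
Required I = P_cr·L_e²/(π²E) = 5.295×10^4 × 11.98² / (π² × 1.08×10^11) = 7.129×10^-6 m⁴
I_req = 7.129×10^6 mm⁴
Solid square: I = a⁴/12  ⇒  a = (12I)^(1/4) = (12×7.129×10^6)^(1/4) = 96.2 mm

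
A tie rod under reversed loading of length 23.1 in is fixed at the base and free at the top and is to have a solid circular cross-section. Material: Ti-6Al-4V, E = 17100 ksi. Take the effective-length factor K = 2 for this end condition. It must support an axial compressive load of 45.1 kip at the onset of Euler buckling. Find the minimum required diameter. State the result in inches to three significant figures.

L_e = K·L = 2 × 23.1 = 46.20 in
Required I = P_cr·L_e²/(π²E) = 4.510×10^4 × 46.20² / (π² × 1.71×10^7) = 0.5704 in⁴
Solid circle: I = πd⁴/64  ⇒  d = (64I/π)^(1/4) = (64×0.5704/π)^(1/4) = 1.85 in

d ≈ 1.85 in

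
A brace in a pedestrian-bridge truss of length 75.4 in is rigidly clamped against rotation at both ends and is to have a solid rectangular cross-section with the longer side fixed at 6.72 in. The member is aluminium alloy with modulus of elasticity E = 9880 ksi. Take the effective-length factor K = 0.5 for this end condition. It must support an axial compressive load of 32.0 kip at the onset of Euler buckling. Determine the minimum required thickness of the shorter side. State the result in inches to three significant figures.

L_e = K·L = 0.5 × 75.4 = 37.70 in
Required I = P_cr·L_e²/(π²E) = 3.200×10^4 × 37.70² / (π² × 9.88×10^6) = 0.4664 in⁴
Rectangle, weak axis: I_min = h·b³/12 with h = 6.72 in fixed  ⇒  b = (12I/h)^(1/3) = 0.941 in

b ≈ 0.941 in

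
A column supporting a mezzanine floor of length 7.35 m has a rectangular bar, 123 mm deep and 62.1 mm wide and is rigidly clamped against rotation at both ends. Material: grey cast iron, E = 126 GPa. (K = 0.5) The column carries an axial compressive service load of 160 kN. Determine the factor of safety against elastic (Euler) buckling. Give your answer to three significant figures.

n ≈ 1.41

Buckling occurs about the weak axis: I_min = h·b³/12 with b = 62.1 mm (the shorter side).
I_min = 123×62.1³/12 = 2.455×10^6 mm⁴
I = 2.455×10^6 mm⁴ = 2.455×10^-6 m⁴
Effective length L_e = K·L = 0.5 × 7.35 = 3.675 m
P_cr = π²EI / L_e² = π² × 126×10⁹ × 2.455×10^-6 / 3.675² = 2.260×10^5 N
Factor of safety n = P_cr / P = 226.02 / 160 = 1.41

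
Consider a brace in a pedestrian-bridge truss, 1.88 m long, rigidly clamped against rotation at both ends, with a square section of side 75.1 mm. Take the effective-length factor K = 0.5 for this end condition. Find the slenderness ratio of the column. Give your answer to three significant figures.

λ ≈ 43.4

For a square r = a/√12 = 75.1/√12 = 21.68 mm
L_e = K·L = 0.5 × 1.88 m = 0.9400 m = 940.00 mm
λ = L_e / r_min = 940.00 / 21.68 = 43.4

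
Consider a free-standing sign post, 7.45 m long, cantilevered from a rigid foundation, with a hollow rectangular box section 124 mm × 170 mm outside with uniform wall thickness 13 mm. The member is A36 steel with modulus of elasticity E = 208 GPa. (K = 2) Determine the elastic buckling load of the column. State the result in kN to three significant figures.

P_cr ≈ 145 kN

Inner dimensions: h_i = 170 − 2×13 = 144.0 mm, b_i = 124 − 2×13 = 98.00 mm
Weak-axis I_min = (h_o·b_o³ − h_i·b_i³)/12 with b_o = 124, b_i = 98.00 mm (shorter outer/inner sides).
I_min = (170×124³ − 144.0×98.00³)/12 = 1.572×10^7 mm⁴
I = 1.572×10^7 mm⁴ = 1.572×10^-5 m⁴
Effective length L_e = K·L = 2 × 7.45 = 14.90 m
P_cr = π²EI / L_e² = π² × 208×10⁹ × 1.572×10^-5 / 14.90² = 1.453×10^5 N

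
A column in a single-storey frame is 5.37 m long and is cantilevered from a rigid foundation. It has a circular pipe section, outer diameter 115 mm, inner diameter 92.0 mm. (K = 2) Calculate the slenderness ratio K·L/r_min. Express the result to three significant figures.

λ ≈ 292

d_o = 115 mm, d_i = 92.0 mm
I = π(d_o⁴ − d_i⁴)/64 = π(115⁴ − 92.00⁴)/64 = 5.069×10^6 mm⁴
A = 3.739×10^3 mm²;  r_min = √(I/A) = √(5.069×10^6/3.739×10^3) = 36.82 mm
L_e = K·L = 2 × 5.37 m = 10.74 m = 10740 mm
λ = L_e / r_min = 10740 / 36.82 = 292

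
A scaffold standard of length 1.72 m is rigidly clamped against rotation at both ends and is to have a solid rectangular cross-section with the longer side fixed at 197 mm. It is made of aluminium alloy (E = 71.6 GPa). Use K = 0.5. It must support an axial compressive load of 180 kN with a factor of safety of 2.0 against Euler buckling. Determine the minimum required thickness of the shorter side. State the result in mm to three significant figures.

Required P_cr = n·P = 2.0 × 180 = 360.0 kN
L_e = K·L = 0.5 × 1.72 = 0.8600 m
Required I = P_cr·L_e²/(π²E) = 3.600×10^5 × 0.8600² / (π² × 7.16×10^10) = 3.768×10^-7 m⁴
I_req = 3.768×10^5 mm⁴
Rectangle, weak axis: I_min = h·b³/12 with h = 197 mm fixed  ⇒  b = (12I/h)^(1/3) = 28.4 mm

b ≈ 28.4 mm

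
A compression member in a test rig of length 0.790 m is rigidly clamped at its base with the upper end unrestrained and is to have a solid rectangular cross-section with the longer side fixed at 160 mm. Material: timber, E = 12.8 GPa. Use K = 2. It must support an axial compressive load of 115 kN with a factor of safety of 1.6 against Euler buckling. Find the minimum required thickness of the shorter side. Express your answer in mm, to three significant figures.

Required P_cr = n·P = 1.6 × 115 = 184.0 kN
L_e = K·L = 2 × 0.790 = 1.580 m
Required I = P_cr·L_e²/(π²E) = 1.840×10^5 × 1.580² / (π² × 1.28×10^10) = 3.636×10^-6 m⁴
I_req = 3.636×10^6 mm⁴
Rectangle, weak axis: I_min = h·b³/12 with h = 160 mm fixed  ⇒  b = (12I/h)^(1/3) = 64.8 mm

b ≈ 64.8 mm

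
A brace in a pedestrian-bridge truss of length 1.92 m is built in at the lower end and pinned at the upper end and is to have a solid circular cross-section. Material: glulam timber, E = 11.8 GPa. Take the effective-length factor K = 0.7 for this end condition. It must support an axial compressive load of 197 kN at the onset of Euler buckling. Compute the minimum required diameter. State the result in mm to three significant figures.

L_e = K·L = 0.7 × 1.92 = 1.344 m
Required I = P_cr·L_e²/(π²E) = 1.970×10^5 × 1.344² / (π² × 1.18×10^10) = 3.056×10^-6 m⁴
I_req = 3.056×10^6 mm⁴
Solid circle: I = πd⁴/64  ⇒  d = (64I/π)^(1/4) = (64×3.056×10^6/π)^(1/4) = 88.8 mm

d ≈ 88.8 mm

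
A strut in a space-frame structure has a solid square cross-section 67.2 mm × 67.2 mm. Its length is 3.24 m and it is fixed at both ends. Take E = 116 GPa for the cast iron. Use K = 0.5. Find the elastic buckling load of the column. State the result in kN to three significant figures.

P_cr ≈ 741 kN

I = a⁴/12 = 67.2⁴/12 = 1.699×10^6 mm⁴
I = 1.699×10^6 mm⁴ = 1.699×10^-6 m⁴
Effective length L_e = K·L = 0.5 × 3.24 = 1.620 m
P_cr = π²EI / L_e² = π² × 116×10⁹ × 1.699×10^-6 / 1.620² = 7.414×10^5 N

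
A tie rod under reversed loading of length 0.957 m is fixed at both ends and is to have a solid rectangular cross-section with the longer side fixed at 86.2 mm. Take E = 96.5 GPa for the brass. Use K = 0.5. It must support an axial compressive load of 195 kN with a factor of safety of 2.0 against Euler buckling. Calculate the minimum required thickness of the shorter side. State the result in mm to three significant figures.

b ≈ 23.5 mm

Required P_cr = n·P = 2.0 × 195 = 390.0 kN
L_e = K·L = 0.5 × 0.957 = 0.4785 m
Required I = P_cr·L_e²/(π²E) = 3.900×10^5 × 0.4785² / (π² × 9.65×10^10) = 9.376×10^-8 m⁴
I_req = 9.376×10^4 mm⁴
Rectangle, weak axis: I_min = h·b³/12 with h = 86.2 mm fixed  ⇒  b = (12I/h)^(1/3) = 23.5 mm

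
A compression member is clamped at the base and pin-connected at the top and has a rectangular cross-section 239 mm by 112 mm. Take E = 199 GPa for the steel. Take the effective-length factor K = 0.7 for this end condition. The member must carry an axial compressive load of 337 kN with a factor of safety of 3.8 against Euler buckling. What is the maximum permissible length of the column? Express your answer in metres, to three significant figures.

Buckling occurs about the weak axis: I_min = h·b³/12 with b = 112 mm (the shorter side).
I_min = 239×112³/12 = 2.798×10^7 mm⁴
I = 2.798×10^-5 m⁴
Required critical load P_cr = n·P = 3.8 × 337 = 1281 kN = 1.281×10^6 N
From P_cr = π²EI/(K·L)²:  L = (1/K)·√(π²EI/P_cr) = (1/0.7)·√(π²×1.99×10^11×2.798×10^-5/1.281×10^6)
L = 9.36 m

L_max ≈ 9.36 m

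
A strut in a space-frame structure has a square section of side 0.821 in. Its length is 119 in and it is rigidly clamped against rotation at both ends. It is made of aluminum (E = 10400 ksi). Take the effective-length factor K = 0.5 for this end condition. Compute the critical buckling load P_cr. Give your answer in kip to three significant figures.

P_cr ≈ 1.10 kip

I = a⁴/12 = 0.821⁴/12 = 3.786×10^-2 in⁴
Effective length L_e = K·L = 0.5 × 119 = 59.50 in
P_cr = π²EI / L_e² = π² × 10400×10³ × 3.786×10^-2 / 59.50² = 1.098×10^3 lb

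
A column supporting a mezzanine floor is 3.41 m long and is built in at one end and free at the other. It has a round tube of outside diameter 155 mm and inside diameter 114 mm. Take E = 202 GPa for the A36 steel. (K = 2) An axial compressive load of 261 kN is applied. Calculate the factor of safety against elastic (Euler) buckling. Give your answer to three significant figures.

n ≈ 3.29

d_o = 155 mm, d_i = 114 mm
I = π(d_o⁴ − d_i⁴)/64 = π(155⁴ − 114.0⁴)/64 = 2.004×10^7 mm⁴
I = 2.004×10^7 mm⁴ = 2.004×10^-5 m⁴
Effective length L_e = K·L = 2 × 3.41 = 6.820 m
P_cr = π²EI / L_e² = π² × 202×10⁹ × 2.004×10^-5 / 6.820² = 8.591×10^5 N
Factor of safety n = P_cr / P = 859.09 / 261 = 3.29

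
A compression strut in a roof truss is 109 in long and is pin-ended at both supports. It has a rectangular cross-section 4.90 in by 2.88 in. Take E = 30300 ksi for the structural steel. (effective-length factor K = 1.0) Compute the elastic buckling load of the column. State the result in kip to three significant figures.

P_cr ≈ 246 kip

Buckling occurs about the weak axis: I_min = h·b³/12 with b = 2.88 in (the shorter side).
I_min = 4.90×2.88³/12 = 9.754 in⁴
Effective length L_e = K·L = 1 × 109 = 109.0 in
P_cr = π²EI / L_e² = π² × 30300×10³ × 9.754 / 109.0² = 2.455×10^5 lb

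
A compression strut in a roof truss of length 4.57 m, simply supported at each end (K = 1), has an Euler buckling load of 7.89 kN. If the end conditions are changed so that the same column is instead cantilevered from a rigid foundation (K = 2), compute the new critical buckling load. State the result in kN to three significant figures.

P_cr ≈ 1.97 kN

P_cr ∝ 1/K², so P_cr,new = P_cr,old × (K_old/K_new)² = 7.89 × (1/2)²
= 7.89 × 0.2500 = 1.97 kN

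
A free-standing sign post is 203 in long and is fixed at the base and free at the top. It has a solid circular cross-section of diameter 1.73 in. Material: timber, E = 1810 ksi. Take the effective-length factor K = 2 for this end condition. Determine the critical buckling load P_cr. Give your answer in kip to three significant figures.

I = πd⁴/64 = π×1.73⁴/64 = 0.4397 in⁴
Effective length L_e = K·L = 2 × 203 = 406.0 in
P_cr = π²EI / L_e² = π² × 1810×10³ × 0.4397 / 406.0² = 47.65 lb

P_cr ≈ 0.0477 kip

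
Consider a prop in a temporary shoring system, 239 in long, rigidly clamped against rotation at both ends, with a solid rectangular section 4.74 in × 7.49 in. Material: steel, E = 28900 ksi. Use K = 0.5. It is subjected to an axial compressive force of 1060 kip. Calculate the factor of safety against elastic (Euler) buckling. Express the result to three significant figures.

Buckling occurs about the weak axis: I_min = h·b³/12 with b = 4.74 in (the shorter side).
I_min = 7.49×4.74³/12 = 66.47 in⁴
Effective length L_e = K·L = 0.5 × 239 = 119.5 in
P_cr = π²EI / L_e² = π² × 28900×10³ × 66.47 / 119.5² = 1.328×10^6 lb
Factor of safety n = P_cr / P = 1327.7 / 1060 = 1.25

n ≈ 1.25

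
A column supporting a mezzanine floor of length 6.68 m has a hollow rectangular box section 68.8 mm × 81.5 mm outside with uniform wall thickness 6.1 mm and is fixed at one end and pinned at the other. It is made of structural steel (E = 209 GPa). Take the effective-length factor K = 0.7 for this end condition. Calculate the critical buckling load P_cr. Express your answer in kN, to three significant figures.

Inner dimensions: h_i = 81.5 − 2×6.1 = 69.30 mm, b_i = 68.8 − 2×6.1 = 56.60 mm
Weak-axis I_min = (h_o·b_o³ − h_i·b_i³)/12 with b_o = 68.8, b_i = 56.60 mm (shorter outer/inner sides).
I_min = (81.5×68.8³ − 69.30×56.60³)/12 = 1.165×10^6 mm⁴
I = 1.165×10^6 mm⁴ = 1.165×10^-6 m⁴
Effective length L_e = K·L = 0.7 × 6.68 = 4.676 m
P_cr = π²EI / L_e² = π² × 209×10⁹ × 1.165×10^-6 / 4.676² = 1.099×10^5 N

P_cr ≈ 110 kN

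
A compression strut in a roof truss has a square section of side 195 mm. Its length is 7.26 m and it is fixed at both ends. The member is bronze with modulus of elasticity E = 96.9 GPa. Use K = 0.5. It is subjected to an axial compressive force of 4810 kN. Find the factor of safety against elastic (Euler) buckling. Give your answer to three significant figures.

n ≈ 1.82

I = a⁴/12 = 195⁴/12 = 1.205×10^8 mm⁴
I = 1.205×10^8 mm⁴ = 1.205×10^-4 m⁴
Effective length L_e = K·L = 0.5 × 7.26 = 3.630 m
P_cr = π²EI / L_e² = π² × 96.9×10⁹ × 1.205×10^-4 / 3.630² = 8.745×10^6 N
Factor of safety n = P_cr / P = 8745.2 / 4810 = 1.82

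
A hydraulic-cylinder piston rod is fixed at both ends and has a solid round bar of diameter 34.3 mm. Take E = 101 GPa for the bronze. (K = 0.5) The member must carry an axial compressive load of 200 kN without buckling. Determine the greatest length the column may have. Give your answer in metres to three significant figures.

I = πd⁴/64 = π×34.3⁴/64 = 6.794×10^4 mm⁴
I = 6.794×10^-8 m⁴
At the buckling limit P_cr = P = 2.000×10^5 N
From P_cr = π²EI/(K·L)²:  L = (1/K)·√(π²EI/P_cr) = (1/0.5)·√(π²×1.01×10^11×6.794×10^-8/2.000×10^5)
L = 1.16 m

L_max ≈ 1.16 m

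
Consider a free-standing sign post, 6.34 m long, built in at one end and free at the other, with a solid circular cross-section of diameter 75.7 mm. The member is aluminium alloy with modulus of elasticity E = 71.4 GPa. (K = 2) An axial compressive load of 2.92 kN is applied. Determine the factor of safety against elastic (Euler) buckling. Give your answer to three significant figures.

n ≈ 2.42

I = πd⁴/64 = π×75.7⁴/64 = 1.612×10^6 mm⁴
I = 1.612×10^6 mm⁴ = 1.612×10^-6 m⁴
Effective length L_e = K·L = 2 × 6.34 = 12.68 m
P_cr = π²EI / L_e² = π² × 71.4×10⁹ × 1.612×10^-6 / 12.68² = 7.065×10^3 N
Factor of safety n = P_cr / P = 7.0650 / 2.92 = 2.42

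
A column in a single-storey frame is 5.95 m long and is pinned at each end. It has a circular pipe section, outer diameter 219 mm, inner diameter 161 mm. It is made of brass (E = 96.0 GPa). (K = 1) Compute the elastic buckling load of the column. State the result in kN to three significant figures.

d_o = 219 mm, d_i = 161 mm
I = π(d_o⁴ − d_i⁴)/64 = π(219⁴ − 161.0⁴)/64 = 7.993×10^7 mm⁴
I = 7.993×10^7 mm⁴ = 7.993×10^-5 m⁴
Effective length L_e = K·L = 1 × 5.95 = 5.950 m
P_cr = π²EI / L_e² = π² × 96.0×10⁹ × 7.993×10^-5 / 5.950² = 2.139×10^6 N

P_cr ≈ 2140 kN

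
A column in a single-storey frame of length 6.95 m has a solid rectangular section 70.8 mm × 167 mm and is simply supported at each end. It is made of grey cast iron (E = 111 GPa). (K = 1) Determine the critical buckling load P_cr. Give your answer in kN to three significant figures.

P_cr ≈ 112 kN

Buckling occurs about the weak axis: I_min = h·b³/12 with b = 70.8 mm (the shorter side).
I_min = 167×70.8³/12 = 4.939×10^6 mm⁴
I = 4.939×10^6 mm⁴ = 4.939×10^-6 m⁴
Effective length L_e = K·L = 1 × 6.95 = 6.950 m
P_cr = π²EI / L_e² = π² × 111×10⁹ × 4.939×10^-6 / 6.950² = 1.120×10^5 N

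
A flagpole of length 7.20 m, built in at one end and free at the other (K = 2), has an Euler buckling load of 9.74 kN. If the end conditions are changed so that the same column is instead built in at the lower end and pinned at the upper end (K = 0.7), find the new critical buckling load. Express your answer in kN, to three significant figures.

P_cr ≈ 79.5 kN

P_cr ∝ 1/K², so P_cr,new = P_cr,old × (K_old/K_new)² = 9.74 × (2/0.7)²
= 9.74 × 8.163 = 79.5 kN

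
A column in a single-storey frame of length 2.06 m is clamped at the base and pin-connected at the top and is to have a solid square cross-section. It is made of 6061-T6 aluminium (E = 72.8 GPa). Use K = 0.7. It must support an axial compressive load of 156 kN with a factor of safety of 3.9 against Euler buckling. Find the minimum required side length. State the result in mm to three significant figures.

Required P_cr = n·P = 3.9 × 156 = 608.4 kN
L_e = K·L = 0.7 × 2.06 = 1.442 m
Required I = P_cr·L_e²/(π²E) = 6.084×10^5 × 1.442² / (π² × 7.28×10^10) = 1.761×10^-6 m⁴
I_req = 1.761×10^6 mm⁴
Solid square: I = a⁴/12  ⇒  a = (12I)^(1/4) = (12×1.761×10^6)^(1/4) = 67.8 mm

a ≈ 67.8 mm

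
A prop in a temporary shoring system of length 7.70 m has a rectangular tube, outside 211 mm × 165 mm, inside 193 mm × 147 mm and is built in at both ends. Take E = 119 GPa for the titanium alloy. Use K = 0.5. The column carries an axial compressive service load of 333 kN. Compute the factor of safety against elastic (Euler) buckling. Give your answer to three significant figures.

Weak-axis I_min = (h_o·b_o³ − h_i·b_i³)/12 with b_o = 165, b_i = 147.0 mm (shorter outer/inner sides).
I_min = (211×165³ − 193.0×147.0³)/12 = 2.790×10^7 mm⁴
I = 2.790×10^7 mm⁴ = 2.790×10^-5 m⁴
Effective length L_e = K·L = 0.5 × 7.70 = 3.850 m
P_cr = π²EI / L_e² = π² × 119×10⁹ × 2.790×10^-5 / 3.850² = 2.210×10^6 N
Factor of safety n = P_cr / P = 2210.5 / 333 = 6.64

n ≈ 6.64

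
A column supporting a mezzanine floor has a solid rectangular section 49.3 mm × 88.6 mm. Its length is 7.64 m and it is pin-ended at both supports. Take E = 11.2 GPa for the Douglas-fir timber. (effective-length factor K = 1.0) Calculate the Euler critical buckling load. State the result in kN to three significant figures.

P_cr ≈ 1.68 kN

Buckling occurs about the weak axis: I_min = h·b³/12 with b = 49.3 mm (the shorter side).
I_min = 88.6×49.3³/12 = 8.847×10^5 mm⁴
I = 8.847×10^5 mm⁴ = 8.847×10^-7 m⁴
Effective length L_e = K·L = 1 × 7.64 = 7.640 m
P_cr = π²EI / L_e² = π² × 11.2×10⁹ × 8.847×10^-7 / 7.640² = 1.675×10^3 N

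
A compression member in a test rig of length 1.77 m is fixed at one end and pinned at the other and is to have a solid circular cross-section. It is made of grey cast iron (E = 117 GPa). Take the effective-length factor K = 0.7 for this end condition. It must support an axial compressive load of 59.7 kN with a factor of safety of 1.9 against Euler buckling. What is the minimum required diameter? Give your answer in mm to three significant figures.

Required P_cr = n·P = 1.9 × 59.7 = 113.4 kN
L_e = K·L = 0.7 × 1.77 = 1.239 m
Required I = P_cr·L_e²/(π²E) = 1.134×10^5 × 1.239² / (π² × 1.17×10^11) = 1.508×10^-7 m⁴
I_req = 1.508×10^5 mm⁴
Solid circle: I = πd⁴/64  ⇒  d = (64I/π)^(1/4) = (64×1.508×10^5/π)^(1/4) = 41.9 mm

d ≈ 41.9 mm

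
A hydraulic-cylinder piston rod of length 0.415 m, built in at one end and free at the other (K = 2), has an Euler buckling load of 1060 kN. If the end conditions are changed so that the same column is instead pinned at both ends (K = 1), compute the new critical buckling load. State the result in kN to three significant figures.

P_cr ≈ 4240 kN

P_cr ∝ 1/K², so P_cr,new = P_cr,old × (K_old/K_new)² = 1060 × (2/1)²
= 1060 × 4.000 = 4240 kN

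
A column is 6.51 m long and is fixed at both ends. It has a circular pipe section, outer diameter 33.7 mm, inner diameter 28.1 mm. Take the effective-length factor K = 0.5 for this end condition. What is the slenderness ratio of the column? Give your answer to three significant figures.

d_o = 33.7 mm, d_i = 28.1 mm
I = π(d_o⁴ − d_i⁴)/64 = π(33.7⁴ − 28.10⁴)/64 = 3.271×10^4 mm⁴
A = 271.8 mm²;  r_min = √(I/A) = √(3.271×10^4/271.8) = 10.97 mm
L_e = K·L = 0.5 × 6.51 m = 3.255 m = 3255.0 mm
λ = L_e / r_min = 3255.0 / 10.97 = 297

λ ≈ 297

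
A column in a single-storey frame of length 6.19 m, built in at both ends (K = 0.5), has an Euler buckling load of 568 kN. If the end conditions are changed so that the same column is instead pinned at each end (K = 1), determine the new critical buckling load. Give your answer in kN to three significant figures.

P_cr ≈ 142 kN

P_cr ∝ 1/K², so P_cr,new = P_cr,old × (K_old/K_new)² = 568 × (0.5/1)²
= 568 × 0.2500 = 142 kN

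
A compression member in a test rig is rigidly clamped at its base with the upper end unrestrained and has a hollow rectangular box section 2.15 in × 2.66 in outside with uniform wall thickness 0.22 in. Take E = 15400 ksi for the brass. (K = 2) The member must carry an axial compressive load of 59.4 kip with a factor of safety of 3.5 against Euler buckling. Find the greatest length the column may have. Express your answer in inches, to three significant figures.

Inner dimensions: h_i = 2.66 − 2×0.22 = 2.220 in, b_i = 2.15 − 2×0.22 = 1.710 in
Weak-axis I_min = (h_o·b_o³ − h_i·b_i³)/12 with b_o = 2.15, b_i = 1.710 in (shorter outer/inner sides).
I_min = (2.66×2.15³ − 2.220×1.710³)/12 = 1.278 in⁴
Required critical load P_cr = n·P = 3.5 × 59.4 = 207.9 kip = 2.079×10^5 lb
From P_cr = π²EI/(K·L)²:  L = (1/K)·√(π²EI/P_cr) = (1/2)·√(π²×1.54×10^7×1.278/2.079×10^5)
L = 15.3 in

L_max ≈ 15.3 in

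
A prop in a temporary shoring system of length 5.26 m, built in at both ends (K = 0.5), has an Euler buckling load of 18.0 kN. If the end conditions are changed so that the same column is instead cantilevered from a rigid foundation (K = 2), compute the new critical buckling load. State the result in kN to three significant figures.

P_cr ∝ 1/K², so P_cr,new = P_cr,old × (K_old/K_new)² = 18.0 × (0.5/2)²
= 18.0 × 0.06250 = 1.12 kN

P_cr ≈ 1.12 kN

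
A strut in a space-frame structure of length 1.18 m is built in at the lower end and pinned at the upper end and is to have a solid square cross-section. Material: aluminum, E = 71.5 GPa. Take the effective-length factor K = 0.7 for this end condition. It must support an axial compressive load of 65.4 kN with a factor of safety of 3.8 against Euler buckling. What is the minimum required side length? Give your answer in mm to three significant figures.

a ≈ 41.2 mm

Required P_cr = n·P = 3.8 × 65.4 = 248.5 kN
L_e = K·L = 0.7 × 1.18 = 0.8260 m
Required I = P_cr·L_e²/(π²E) = 2.485×10^5 × 0.8260² / (π² × 7.15×10^10) = 2.403×10^-7 m⁴
I_req = 2.403×10^5 mm⁴
Solid square: I = a⁴/12  ⇒  a = (12I)^(1/4) = (12×2.403×10^5)^(1/4) = 41.2 mm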